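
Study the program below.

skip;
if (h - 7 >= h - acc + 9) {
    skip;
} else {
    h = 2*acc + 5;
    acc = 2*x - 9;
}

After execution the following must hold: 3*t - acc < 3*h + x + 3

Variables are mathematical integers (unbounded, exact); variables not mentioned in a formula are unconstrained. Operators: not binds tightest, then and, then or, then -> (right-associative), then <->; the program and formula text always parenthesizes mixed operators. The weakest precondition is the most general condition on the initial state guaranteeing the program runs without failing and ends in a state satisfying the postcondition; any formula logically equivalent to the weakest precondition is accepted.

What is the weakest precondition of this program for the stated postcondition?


Working backward. After the program, the postcondition 3*t - acc < 3*h + x + 3 must hold; in canonical form it is 3*t < acc + 3*h + x + 3.
Then branch requires 3*t < acc + 3*h + x + 3; else branch requires 3*t < 6*acc + 3*x + 9.
Before the if: (acc >= 16 -> 3*t < acc + 3*h + x + 3) and ((not (acc >= 16)) -> 3*t < 6*acc + 3*x + 9)
Before skip: (acc >= 16 -> 3*t < acc + 3*h + x + 3) and ((not (acc >= 16)) -> 3*t < 6*acc + 3*x + 9)
Answer: WP = (acc >= 16 -> 3*t < acc + 3*h + x + 3) and ((not (acc >= 16)) -> 3*t < 6*acc + 3*x + 9)


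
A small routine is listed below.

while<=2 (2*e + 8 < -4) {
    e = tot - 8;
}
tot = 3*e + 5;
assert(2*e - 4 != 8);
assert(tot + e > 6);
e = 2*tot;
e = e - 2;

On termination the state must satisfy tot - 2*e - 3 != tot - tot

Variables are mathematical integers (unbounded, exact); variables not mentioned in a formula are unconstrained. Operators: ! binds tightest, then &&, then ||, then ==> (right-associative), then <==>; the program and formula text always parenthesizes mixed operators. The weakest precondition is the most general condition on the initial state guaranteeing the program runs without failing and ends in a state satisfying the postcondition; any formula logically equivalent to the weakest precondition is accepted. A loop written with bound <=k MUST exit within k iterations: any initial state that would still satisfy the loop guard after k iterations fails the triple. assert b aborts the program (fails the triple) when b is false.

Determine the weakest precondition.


Working backward. After the program, the postcondition tot - 2*e - 3 != tot - tot must hold; in canonical form it is tot != 2*e + 3.
Before e := e - 2: tot != 2*e - 1
Before e := 2*tot: 3*tot != 1
Before assert tot + e > 6: e + tot > 6 && 3*tot != 1
Before assert 2*e - 4 != 8: 2*e != 12 && e + tot > 6 && 3*tot != 1
Before tot := 3*e + 5: 2*e != 12 && 4*e > 1 && 9*e != -14
Before the loop (bound <=2), unroll the exhaustion recursion (WP_0 = exit-now case; WP_j = one more guarded iteration, up to j = 2):
  WP_0: (!(2*e < -12)) && 2*e != 12 && 4*e > 1 && 9*e != -14
  WP_1: (2*e < -12 ==> ((!(2*tot < 4)) && 2*tot != 28 && 4*tot > 33 && 9*tot != 58)) && ((!(2*e < -12)) ==> (2*e != 12 && 4*e > 1 && 9*e != -14))
  WP_2: (2*e < -12 ==> ((2*tot < 4 ==> ((!(2*tot < 4)) && 2*tot != 28 && 4*tot > 33 && 9*tot != 58)) && ((!(2*tot < 4)) ==> (2*tot != 28 && 4*tot > 33 && 9*tot != 58)))) && ((!(2*e < -12)) ==> (2*e != 12 && 4*e > 1 && 9*e != -14))
So before the loop: (2*e < -12 ==> ((2*tot < 4 ==> ((!(2*tot < 4)) && 2*tot != 28 && 4*tot > 33 && 9*tot != 58)) && ((!(2*tot < 4)) ==> (2*tot != 28 && 4*tot > 33 && 9*tot != 58)))) && ((!(2*e < -12)) ==> (2*e != 12 && 4*e > 1 && 9*e != -14))
Answer: WP = (2*e < -12 ==> ((2*tot < 4 ==> ((!(2*tot < 4)) && 2*tot != 28 && 4*tot > 33 && 9*tot != 58)) && ((!(2*tot < 4)) ==> (2*tot != 28 && 4*tot > 33 && 9*tot != 58)))) && ((!(2*e < -12)) ==> (2*e != 12 && 4*e > 1 && 9*e != -14))


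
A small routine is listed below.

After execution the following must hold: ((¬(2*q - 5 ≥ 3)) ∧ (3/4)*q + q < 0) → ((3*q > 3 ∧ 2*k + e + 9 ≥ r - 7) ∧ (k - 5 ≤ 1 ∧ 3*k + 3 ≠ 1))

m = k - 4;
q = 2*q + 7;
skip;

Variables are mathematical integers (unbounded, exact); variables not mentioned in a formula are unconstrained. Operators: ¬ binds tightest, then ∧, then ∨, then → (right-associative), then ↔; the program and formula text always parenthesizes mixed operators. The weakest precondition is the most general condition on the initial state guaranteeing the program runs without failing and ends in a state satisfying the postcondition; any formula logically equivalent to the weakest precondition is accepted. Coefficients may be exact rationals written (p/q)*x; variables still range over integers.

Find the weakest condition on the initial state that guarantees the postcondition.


Working backward. After the program, the postcondition ((¬(2*q - 5 ≥ 3)) ∧ (3/4)*q + q < 0) → ((3*q > 3 ∧ 2*k + e + 9 ≥ r - 7) ∧ (k - 5 ≤ 1 ∧ 3*k + 3 ≠ 1)) must hold; in canonical form it is ((¬(2*q ≥ 8)) ∧ (7/4)*q < 0) → (3*q > 3 ∧ e + 2*k ≥ r - 16 ∧ k ≤ 6 ∧ 3*k ≠ -2).
Before skip: ((¬(2*q ≥ 8)) ∧ (7/4)*q < 0) → (3*q > 3 ∧ e + 2*k ≥ r - 16 ∧ k ≤ 6 ∧ 3*k ≠ -2)
Before q := 2*q + 7: ((¬(4*q ≥ -6)) ∧ (7/2)*q < -49/4) → (6*q > -18 ∧ e + 2*k ≥ r - 16 ∧ k ≤ 6 ∧ 3*k ≠ -2)
Before m := k - 4: ((¬(4*q ≥ -6)) ∧ (7/2)*q < -49/4) → (6*q > -18 ∧ e + 2*k ≥ r - 16 ∧ k ≤ 6 ∧ 3*k ≠ -2)
Answer: WP = ((¬(4*q ≥ -6)) ∧ (7/2)*q < -49/4) → (6*q > -18 ∧ e + 2*k ≥ r - 16 ∧ k ≤ 6 ∧ 3*k ≠ -2)


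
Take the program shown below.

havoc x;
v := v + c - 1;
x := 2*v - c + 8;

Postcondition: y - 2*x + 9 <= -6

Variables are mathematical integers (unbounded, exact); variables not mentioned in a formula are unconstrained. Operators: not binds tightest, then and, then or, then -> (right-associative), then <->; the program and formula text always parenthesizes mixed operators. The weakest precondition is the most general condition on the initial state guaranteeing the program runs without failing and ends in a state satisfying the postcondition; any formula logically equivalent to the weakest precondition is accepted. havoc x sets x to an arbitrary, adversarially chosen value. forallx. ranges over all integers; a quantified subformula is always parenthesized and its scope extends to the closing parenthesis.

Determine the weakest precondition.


Working backward. After the program, the postcondition y - 2*x + 9 <= -6 must hold; in canonical form it is y <= 2*x - 15.
Before x := 2*v - c + 8: 2*c + y <= 4*v + 1
Before v := v + c - 1: y <= 2*c + 4*v - 3
Before havoc x: y <= 2*c + 4*v - 3
Answer: WP = y <= 2*c + 4*v - 3


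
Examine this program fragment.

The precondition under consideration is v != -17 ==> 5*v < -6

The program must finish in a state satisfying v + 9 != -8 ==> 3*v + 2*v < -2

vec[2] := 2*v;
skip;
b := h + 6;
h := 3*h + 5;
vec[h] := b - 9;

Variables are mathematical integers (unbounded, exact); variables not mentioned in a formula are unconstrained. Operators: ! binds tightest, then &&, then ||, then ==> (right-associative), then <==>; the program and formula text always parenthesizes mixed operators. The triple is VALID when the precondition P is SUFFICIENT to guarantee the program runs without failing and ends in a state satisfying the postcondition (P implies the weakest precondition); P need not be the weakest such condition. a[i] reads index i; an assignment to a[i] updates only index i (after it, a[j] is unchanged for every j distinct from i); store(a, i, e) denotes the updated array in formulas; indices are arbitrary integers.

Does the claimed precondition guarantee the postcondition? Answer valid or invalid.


Working backward. After the program, the postcondition v + 9 != -8 ==> 3*v + 2*v < -2 must hold; in canonical form it is v != -17 ==> 5*v < -2.
Before vec[h] := b - 9: v != -17 ==> 5*v < -2
Before h := 3*h + 5: v != -17 ==> 5*v < -2
Before b := h + 6: v != -17 ==> 5*v < -2
Before skip: v != -17 ==> 5*v < -2
Before vec[2] := 2*v: v != -17 ==> 5*v < -2
The weakest precondition is v != -17 ==> 5*v < -2.
Check whether v != -17 ==> 5*v < -6 implies it.
Every state satisfying the precondition satisfies the weakest precondition: the implication holds.
Answer: valid


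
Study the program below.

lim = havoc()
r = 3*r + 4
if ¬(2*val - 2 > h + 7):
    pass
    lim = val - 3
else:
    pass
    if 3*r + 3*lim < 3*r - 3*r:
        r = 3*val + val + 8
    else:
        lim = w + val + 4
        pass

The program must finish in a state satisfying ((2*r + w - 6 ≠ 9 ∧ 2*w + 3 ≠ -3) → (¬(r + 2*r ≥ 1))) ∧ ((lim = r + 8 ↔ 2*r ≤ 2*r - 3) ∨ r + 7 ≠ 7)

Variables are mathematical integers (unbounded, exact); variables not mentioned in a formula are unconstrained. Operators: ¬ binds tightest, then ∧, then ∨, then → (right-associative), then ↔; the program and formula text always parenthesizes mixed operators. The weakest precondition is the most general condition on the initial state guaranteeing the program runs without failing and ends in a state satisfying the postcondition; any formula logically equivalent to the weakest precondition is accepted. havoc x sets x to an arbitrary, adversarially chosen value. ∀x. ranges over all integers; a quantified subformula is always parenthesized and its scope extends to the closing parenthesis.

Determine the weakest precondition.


Working backward. After the program, the postcondition ((2*r + w - 6 ≠ 9 ∧ 2*w + 3 ≠ -3) → (¬(r + 2*r ≥ 1))) ∧ ((lim = r + 8 ↔ 2*r ≤ 2*r - 3) ∨ r + 7 ≠ 7) must hold; in canonical form it is ((2*r + w ≠ 15 ∧ 2*w ≠ -6) → (¬(3*r ≥ 1))) ∧ ((¬(lim = r + 8)) ∨ r ≠ 0).
Then branch requires ((2*r + w ≠ 15 ∧ 2*w ≠ -6) → (¬(3*r ≥ 1))) ∧ ((¬(val = r + 11)) ∨ r ≠ 0); else branch requires (3*lim + 3*r < 0 → (((8*val + w ≠ -1 ∧ 2*w ≠ -6) → (¬(12*val ≥ -23))) ∧ ((¬(lim = 4*val + 16)) ∨ 4*val ≠ -8))) ∧ ((¬(3*lim + 3*r < 0)) → (((2*r + w ≠ 15 ∧ 2*w ≠ -6) → (¬(3*r ≥ 1))) ∧ ((¬(val + w = r + 4)) ∨ r ≠ 0))).
Before the if: ((¬(2*val > h + 9)) → (((2*r + w ≠ 15 ∧ 2*w ≠ -6) → (¬(3*r ≥ 1))) ∧ ((¬(val = r + 11)) ∨ r ≠ 0))) ∧ (2*val > h + 9 → ((3*lim + 3*r < 0 → (((8*val + w ≠ -1 ∧ 2*w ≠ -6) → (¬(12*val ≥ -23))) ∧ ((¬(lim = 4*val + 16)) ∨ 4*val ≠ -8))) ∧ ((¬(3*lim + 3*r < 0)) → (((2*r + w ≠ 15 ∧ 2*w ≠ -6) → (¬(3*r ≥ 1))) ∧ ((¬(val + w = r + 4)) ∨ r ≠ 0)))))
Before r := 3*r + 4: ((¬(2*val > h + 9)) → (((6*r + w ≠ 7 ∧ 2*w ≠ -6) → (¬(9*r ≥ -11))) ∧ ((¬(val = 3*r + 15)) ∨ 3*r ≠ -4))) ∧ (2*val > h + 9 → ((3*lim + 9*r < -12 → (((8*val + w ≠ -1 ∧ 2*w ≠ -6) → (¬(12*val ≥ -23))) ∧ ((¬(lim = 4*val + 16)) ∨ 4*val ≠ -8))) ∧ ((¬(3*lim + 9*r < -12)) → (((6*r + w ≠ 7 ∧ 2*w ≠ -6) → (¬(9*r ≥ -11))) ∧ ((¬(val + w = 3*r + 8)) ∨ 3*r ≠ -4)))))
Before havoc lim: ∀lim_1. (((¬(2*val > h + 9)) → (((6*r + w ≠ 7 ∧ 2*w ≠ -6) → (¬(9*r ≥ -11))) ∧ ((¬(val = 3*r + 15)) ∨ 3*r ≠ -4))) ∧ (2*val > h + 9 → ((3*lim_1 + 9*r < -12 → (((8*val + w ≠ -1 ∧ 2*w ≠ -6) → (¬(12*val ≥ -23))) ∧ ((¬(lim_1 = 4*val + 16)) ∨ 4*val ≠ -8))) ∧ ((¬(3*lim_1 + 9*r < -12)) → (((6*r + w ≠ 7 ∧ 2*w ≠ -6) → (¬(9*r ≥ -11))) ∧ ((¬(val + w = 3*r + 8)) ∨ 3*r ≠ -4))))))
Answer: WP = ∀lim_1. (((¬(2*val > h + 9)) → (((6*r + w ≠ 7 ∧ 2*w ≠ -6) → (¬(9*r ≥ -11))) ∧ ((¬(val = 3*r + 15)) ∨ 3*r ≠ -4))) ∧ (2*val > h + 9 → ((3*lim_1 + 9*r < -12 → (((8*val + w ≠ -1 ∧ 2*w ≠ -6) → (¬(12*val ≥ -23))) ∧ ((¬(lim_1 = 4*val + 16)) ∨ 4*val ≠ -8))) ∧ ((¬(3*lim_1 + 9*r < -12)) → (((6*r + w ≠ 7 ∧ 2*w ≠ -6) → (¬(9*r ≥ -11))) ∧ ((¬(val + w = 3*r + 8)) ∨ 3*r ≠ -4))))))


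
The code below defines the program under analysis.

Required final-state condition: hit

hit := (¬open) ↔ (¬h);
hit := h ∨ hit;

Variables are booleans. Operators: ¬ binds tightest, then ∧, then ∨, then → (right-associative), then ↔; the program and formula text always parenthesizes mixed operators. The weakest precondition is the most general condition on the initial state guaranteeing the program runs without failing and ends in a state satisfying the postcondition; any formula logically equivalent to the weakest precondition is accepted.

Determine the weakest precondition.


Working backward. After the program, hit must hold.
Before hit := h ∨ hit: h ∨ hit
Before hit := (¬open) ↔ (¬h): h ∨ ((¬open) ↔ (¬h))
Answer: WP = h ∨ ((¬open) ↔ (¬h))


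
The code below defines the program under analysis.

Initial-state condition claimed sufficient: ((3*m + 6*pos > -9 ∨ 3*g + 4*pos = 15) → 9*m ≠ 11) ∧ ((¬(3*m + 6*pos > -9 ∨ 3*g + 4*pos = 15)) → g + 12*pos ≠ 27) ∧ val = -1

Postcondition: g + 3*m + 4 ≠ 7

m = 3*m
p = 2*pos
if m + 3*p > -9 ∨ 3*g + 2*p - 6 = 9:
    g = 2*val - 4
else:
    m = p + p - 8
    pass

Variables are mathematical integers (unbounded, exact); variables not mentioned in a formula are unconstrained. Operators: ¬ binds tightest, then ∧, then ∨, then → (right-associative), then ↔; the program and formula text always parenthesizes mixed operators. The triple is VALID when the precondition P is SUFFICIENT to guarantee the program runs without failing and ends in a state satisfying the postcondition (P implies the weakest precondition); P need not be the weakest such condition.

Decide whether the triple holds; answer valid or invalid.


Working backward. After the program, the postcondition g + 3*m + 4 ≠ 7 must hold; in canonical form it is g + 3*m ≠ 3.
Then branch requires 3*m + 2*val ≠ 7; else branch requires g + 6*p ≠ 27.
Before the if: ((m + 3*p > -9 ∨ 3*g + 2*p = 15) → 3*m + 2*val ≠ 7) ∧ ((¬(m + 3*p > -9 ∨ 3*g + 2*p = 15)) → g + 6*p ≠ 27)
Before p := 2*pos: ((m + 6*pos > -9 ∨ 3*g + 4*pos = 15) → 3*m + 2*val ≠ 7) ∧ ((¬(m + 6*pos > -9 ∨ 3*g + 4*pos = 15)) → g + 12*pos ≠ 27)
Before m := 3*m: ((3*m + 6*pos > -9 ∨ 3*g + 4*pos = 15) → 9*m + 2*val ≠ 7) ∧ ((¬(3*m + 6*pos > -9 ∨ 3*g + 4*pos = 15)) → g + 12*pos ≠ 27)
The weakest precondition is ((3*m + 6*pos > -9 ∨ 3*g + 4*pos = 15) → 9*m + 2*val ≠ 7) ∧ ((¬(3*m + 6*pos > -9 ∨ 3*g + 4*pos = 15)) → g + 12*pos ≠ 27).
Check whether ((3*m + 6*pos > -9 ∨ 3*g + 4*pos = 15) → 9*m ≠ 11) ∧ ((¬(3*m + 6*pos > -9 ∨ 3*g + 4*pos = 15)) → g + 12*pos ≠ 27) ∧ val = -1 implies it.
Countermodel: at the initial state g = 1, m = 1, pos = 3, val = -1, the precondition holds but the weakest precondition fails.
Answer: invalid


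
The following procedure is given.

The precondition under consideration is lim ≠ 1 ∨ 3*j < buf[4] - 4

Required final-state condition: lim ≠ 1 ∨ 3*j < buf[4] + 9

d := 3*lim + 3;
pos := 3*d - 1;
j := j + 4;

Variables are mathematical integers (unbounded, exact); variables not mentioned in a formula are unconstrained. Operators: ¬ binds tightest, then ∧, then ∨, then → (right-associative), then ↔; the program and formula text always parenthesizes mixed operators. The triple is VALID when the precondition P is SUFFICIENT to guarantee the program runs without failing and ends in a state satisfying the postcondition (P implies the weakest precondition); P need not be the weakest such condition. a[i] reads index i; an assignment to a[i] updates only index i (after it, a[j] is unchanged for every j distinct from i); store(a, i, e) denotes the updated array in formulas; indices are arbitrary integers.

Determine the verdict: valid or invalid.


Working backward. After the program, lim ≠ 1 ∨ 3*j < buf[4] + 9 must hold.
Before j := j + 4: lim ≠ 1 ∨ 3*j < buf[4] - 3
Before pos := 3*d - 1: lim ≠ 1 ∨ 3*j < buf[4] - 3
Before d := 3*lim + 3: lim ≠ 1 ∨ 3*j < buf[4] - 3
The weakest precondition is lim ≠ 1 ∨ 3*j < buf[4] - 3.
Check whether lim ≠ 1 ∨ 3*j < buf[4] - 4 implies it.
Every state satisfying the precondition satisfies the weakest precondition: the implication holds.
Answer: valid


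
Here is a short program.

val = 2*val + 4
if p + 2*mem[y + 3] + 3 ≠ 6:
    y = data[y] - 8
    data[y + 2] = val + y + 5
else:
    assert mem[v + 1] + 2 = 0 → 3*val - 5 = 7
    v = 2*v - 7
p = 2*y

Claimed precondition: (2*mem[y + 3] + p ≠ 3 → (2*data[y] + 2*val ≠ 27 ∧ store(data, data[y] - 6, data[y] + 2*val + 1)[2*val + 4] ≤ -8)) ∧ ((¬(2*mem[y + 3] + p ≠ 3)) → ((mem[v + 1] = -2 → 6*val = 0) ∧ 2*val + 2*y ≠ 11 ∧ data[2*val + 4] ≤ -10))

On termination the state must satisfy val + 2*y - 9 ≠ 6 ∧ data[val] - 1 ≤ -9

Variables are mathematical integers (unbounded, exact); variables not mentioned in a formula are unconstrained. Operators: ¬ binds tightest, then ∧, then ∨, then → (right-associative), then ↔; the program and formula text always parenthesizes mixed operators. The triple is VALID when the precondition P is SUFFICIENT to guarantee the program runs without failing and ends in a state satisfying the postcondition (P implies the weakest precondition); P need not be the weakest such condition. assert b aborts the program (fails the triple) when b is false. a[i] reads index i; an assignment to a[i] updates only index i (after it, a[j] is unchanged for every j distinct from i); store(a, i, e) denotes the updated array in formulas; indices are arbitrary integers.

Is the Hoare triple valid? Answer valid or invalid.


Working backward. After the program, the postcondition val + 2*y - 9 ≠ 6 ∧ data[val] - 1 ≤ -9 must hold; in canonical form it is val + 2*y ≠ 15 ∧ data[val] ≤ -8.
Before p := 2*y: val + 2*y ≠ 15 ∧ data[val] ≤ -8
Then branch requires 2*data[y] + val ≠ 31 ∧ store(data, data[y] - 6, data[y] + val - 3)[val] ≤ -8; else branch requires (mem[v + 1] = -2 → 3*val = 12) ∧ val + 2*y ≠ 15 ∧ data[val] ≤ -8.
Before the if: (2*mem[y + 3] + p ≠ 3 → (2*data[y] + val ≠ 31 ∧ store(data, data[y] - 6, data[y] + val - 3)[val] ≤ -8)) ∧ ((¬(2*mem[y + 3] + p ≠ 3)) → ((mem[v + 1] = -2 → 3*val = 12) ∧ val + 2*y ≠ 15 ∧ data[val] ≤ -8))
Before val := 2*val + 4: (2*mem[y + 3] + p ≠ 3 → (2*data[y] + 2*val ≠ 27 ∧ store(data, data[y] - 6, data[y] + 2*val + 1)[2*val + 4] ≤ -8)) ∧ ((¬(2*mem[y + 3] + p ≠ 3)) → ((mem[v + 1] = -2 → 6*val = 0) ∧ 2*val + 2*y ≠ 11 ∧ data[2*val + 4] ≤ -8))
The weakest precondition is (2*mem[y + 3] + p ≠ 3 → (2*data[y] + 2*val ≠ 27 ∧ store(data, data[y] - 6, data[y] + 2*val + 1)[2*val + 4] ≤ -8)) ∧ ((¬(2*mem[y + 3] + p ≠ 3)) → ((mem[v + 1] = -2 → 6*val = 0) ∧ 2*val + 2*y ≠ 11 ∧ data[2*val + 4] ≤ -8)).
Check whether (2*mem[y + 3] + p ≠ 3 → (2*data[y] + 2*val ≠ 27 ∧ store(data, data[y] - 6, data[y] + 2*val + 1)[2*val + 4] ≤ -8)) ∧ ((¬(2*mem[y + 3] + p ≠ 3)) → ((mem[v + 1] = -2 → 6*val = 0) ∧ 2*val + 2*y ≠ 11 ∧ data[2*val + 4] ≤ -10)) implies it.
Every state satisfying the precondition satisfies the weakest precondition: the implication holds.
Answer: valid


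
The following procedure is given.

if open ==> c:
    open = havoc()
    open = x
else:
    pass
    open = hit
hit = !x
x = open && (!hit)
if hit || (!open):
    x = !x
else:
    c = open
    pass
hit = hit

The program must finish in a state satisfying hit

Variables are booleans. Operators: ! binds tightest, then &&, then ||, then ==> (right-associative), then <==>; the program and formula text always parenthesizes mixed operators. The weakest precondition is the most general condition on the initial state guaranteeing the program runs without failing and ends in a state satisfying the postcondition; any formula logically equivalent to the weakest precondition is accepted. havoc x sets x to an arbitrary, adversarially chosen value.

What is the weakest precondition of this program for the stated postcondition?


Working backward. After the program, hit must hold.
Before hit := hit: hit
Then branch requires hit; else branch requires hit.
Before the if: ((hit || (!open)) ==> hit) && ((!(hit || (!open))) ==> hit)
Before x := open && (!hit): ((hit || (!open)) ==> hit) && ((!(hit || (!open))) ==> hit)
Before hit := !x: (((!x) || (!open)) ==> (!x)) && ((!((!x) || (!open))) ==> (!x))
Then branch requires x ==> (!x); else branch requires (((!x) || (!hit)) ==> (!x)) && ((!((!x) || (!hit))) ==> (!x)).
Before the if: ((open ==> c) ==> (x ==> (!x))) && ((!(open ==> c)) ==> ((((!x) || (!hit)) ==> (!x)) && ((!((!x) || (!hit))) ==> (!x))))
Answer: WP = ((open ==> c) ==> (x ==> (!x))) && ((!(open ==> c)) ==> ((((!x) || (!hit)) ==> (!x)) && ((!((!x) || (!hit))) ==> (!x))))


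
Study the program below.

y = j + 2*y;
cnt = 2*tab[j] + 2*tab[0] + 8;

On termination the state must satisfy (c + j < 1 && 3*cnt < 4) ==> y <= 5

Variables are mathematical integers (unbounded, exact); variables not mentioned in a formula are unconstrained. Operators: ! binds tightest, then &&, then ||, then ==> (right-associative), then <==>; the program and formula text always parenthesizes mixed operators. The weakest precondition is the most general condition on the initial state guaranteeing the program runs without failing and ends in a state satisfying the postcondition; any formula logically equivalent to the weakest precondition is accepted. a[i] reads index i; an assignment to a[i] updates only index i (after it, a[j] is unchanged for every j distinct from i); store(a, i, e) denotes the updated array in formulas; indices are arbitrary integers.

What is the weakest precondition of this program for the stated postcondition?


Working backward. After the program, (c + j < 1 && 3*cnt < 4) ==> y <= 5 must hold.
Before cnt := 2*tab[j] + 2*tab[0] + 8: (c + j < 1 && 6*tab[0] + 6*tab[j] < -20) ==> y <= 5
Before y := j + 2*y: (c + j < 1 && 6*tab[0] + 6*tab[j] < -20) ==> j + 2*y <= 5
Answer: WP = (c + j < 1 && 6*tab[0] + 6*tab[j] < -20) ==> j + 2*y <= 5


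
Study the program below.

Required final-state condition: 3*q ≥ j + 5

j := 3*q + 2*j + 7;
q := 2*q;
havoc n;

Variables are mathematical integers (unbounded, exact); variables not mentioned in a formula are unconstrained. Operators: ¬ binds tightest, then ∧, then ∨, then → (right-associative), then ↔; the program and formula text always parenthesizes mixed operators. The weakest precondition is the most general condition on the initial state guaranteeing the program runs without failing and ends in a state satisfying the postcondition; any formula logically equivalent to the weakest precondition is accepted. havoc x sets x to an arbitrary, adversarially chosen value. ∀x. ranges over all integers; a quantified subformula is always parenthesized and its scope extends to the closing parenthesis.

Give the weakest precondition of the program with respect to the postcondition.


Working backward. After the program, 3*q ≥ j + 5 must hold.
Before havoc n: 3*q ≥ j + 5
Before q := 2*q: 6*q ≥ j + 5
Before j := 3*q + 2*j + 7: 3*q ≥ 2*j + 12
Answer: WP = 3*q ≥ 2*j + 12


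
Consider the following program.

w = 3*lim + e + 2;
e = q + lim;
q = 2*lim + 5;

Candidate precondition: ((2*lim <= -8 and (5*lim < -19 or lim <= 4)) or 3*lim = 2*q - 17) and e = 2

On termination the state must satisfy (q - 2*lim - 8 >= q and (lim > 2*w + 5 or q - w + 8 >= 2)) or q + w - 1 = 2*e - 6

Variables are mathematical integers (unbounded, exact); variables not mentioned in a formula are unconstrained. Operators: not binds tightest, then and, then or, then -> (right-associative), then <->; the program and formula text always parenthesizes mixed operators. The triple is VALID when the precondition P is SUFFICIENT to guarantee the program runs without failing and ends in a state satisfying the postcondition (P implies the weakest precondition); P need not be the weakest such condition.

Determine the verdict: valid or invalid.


Working backward. After the program, the postcondition (q - 2*lim - 8 >= q and (lim > 2*w + 5 or q - w + 8 >= 2)) or q + w - 1 = 2*e - 6 must hold; in canonical form it is (2*lim <= -8 and (lim > 2*w + 5 or q >= w - 6)) or q + w = 2*e - 5.
Before q := 2*lim + 5: (2*lim <= -8 and (lim > 2*w + 5 or 2*lim >= w - 11)) or 2*lim + w = 2*e - 10
Before e := q + lim: (2*lim <= -8 and (lim > 2*w + 5 or 2*lim >= w - 11)) or w = 2*q - 10
Before w := 3*lim + e + 2: (2*lim <= -8 and (2*e + 5*lim < -9 or e + lim <= 9)) or e + 3*lim = 2*q - 12
The weakest precondition is (2*lim <= -8 and (2*e + 5*lim < -9 or e + lim <= 9)) or e + 3*lim = 2*q - 12.
Check whether ((2*lim <= -8 and (5*lim < -19 or lim <= 4)) or 3*lim = 2*q - 17) and e = 2 implies it.
Countermodel: at the initial state e = 2, lim = 9, q = 22, the precondition holds but the weakest precondition fails.
Answer: invalid


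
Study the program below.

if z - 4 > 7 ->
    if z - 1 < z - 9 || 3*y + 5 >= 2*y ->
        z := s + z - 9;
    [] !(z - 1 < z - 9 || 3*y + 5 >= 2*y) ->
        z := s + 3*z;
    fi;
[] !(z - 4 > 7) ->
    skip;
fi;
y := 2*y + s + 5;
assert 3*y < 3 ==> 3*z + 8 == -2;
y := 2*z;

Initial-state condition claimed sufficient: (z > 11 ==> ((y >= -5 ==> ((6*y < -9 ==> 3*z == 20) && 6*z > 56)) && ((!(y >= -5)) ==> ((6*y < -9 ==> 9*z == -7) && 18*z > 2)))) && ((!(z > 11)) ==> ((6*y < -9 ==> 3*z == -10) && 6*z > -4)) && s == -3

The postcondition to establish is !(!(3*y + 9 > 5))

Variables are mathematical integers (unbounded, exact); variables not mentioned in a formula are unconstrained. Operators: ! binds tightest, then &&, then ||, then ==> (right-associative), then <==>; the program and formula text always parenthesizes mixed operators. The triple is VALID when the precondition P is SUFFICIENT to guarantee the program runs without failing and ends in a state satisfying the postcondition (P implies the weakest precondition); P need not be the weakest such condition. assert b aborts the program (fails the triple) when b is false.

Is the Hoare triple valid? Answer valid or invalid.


Working backward. After the program, the postcondition !(!(3*y + 9 > 5)) must hold; in canonical form it is 3*y > -4.
Before y := 2*z: 6*z > -4
Before assert 3*y < 3 ==> 3*z + 8 == -2: (3*y < 3 ==> 3*z == -10) && 6*z > -4
Before y := 2*y + s + 5: (3*s + 6*y < -12 ==> 3*z == -10) && 6*z > -4
Then branch requires (y >= -5 ==> ((3*s + 6*y < -12 ==> 3*s + 3*z == 17) && 6*s + 6*z > 50)) && ((!(y >= -5)) ==> ((3*s + 6*y < -12 ==> 3*s + 9*z == -10) && 6*s + 18*z > -4)); else branch requires (3*s + 6*y < -12 ==> 3*z == -10) && 6*z > -4.
Before the if: (z > 11 ==> ((y >= -5 ==> ((3*s + 6*y < -12 ==> 3*s + 3*z == 17) && 6*s + 6*z > 50)) && ((!(y >= -5)) ==> ((3*s + 6*y < -12 ==> 3*s + 9*z == -10) && 6*s + 18*z > -4)))) && ((!(z > 11)) ==> ((3*s + 6*y < -12 ==> 3*z == -10) && 6*z > -4))
The weakest precondition is (z > 11 ==> ((y >= -5 ==> ((3*s + 6*y < -12 ==> 3*s + 3*z == 17) && 6*s + 6*z > 50)) && ((!(y >= -5)) ==> ((3*s + 6*y < -12 ==> 3*s + 9*z == -10) && 6*s + 18*z > -4)))) && ((!(z > 11)) ==> ((3*s + 6*y < -12 ==> 3*z == -10) && 6*z > -4)).
Check whether (z > 11 ==> ((y >= -5 ==> ((6*y < -9 ==> 3*z == 20) && 6*z > 56)) && ((!(y >= -5)) ==> ((6*y < -9 ==> 9*z == -7) && 18*z > 2)))) && ((!(z > 11)) ==> ((6*y < -9 ==> 3*z == -10) && 6*z > -4)) && s == -3 implies it.
Countermodel: at the initial state s = -3, y = -1, z = 12, the precondition holds but the weakest precondition fails.
Answer: invalid


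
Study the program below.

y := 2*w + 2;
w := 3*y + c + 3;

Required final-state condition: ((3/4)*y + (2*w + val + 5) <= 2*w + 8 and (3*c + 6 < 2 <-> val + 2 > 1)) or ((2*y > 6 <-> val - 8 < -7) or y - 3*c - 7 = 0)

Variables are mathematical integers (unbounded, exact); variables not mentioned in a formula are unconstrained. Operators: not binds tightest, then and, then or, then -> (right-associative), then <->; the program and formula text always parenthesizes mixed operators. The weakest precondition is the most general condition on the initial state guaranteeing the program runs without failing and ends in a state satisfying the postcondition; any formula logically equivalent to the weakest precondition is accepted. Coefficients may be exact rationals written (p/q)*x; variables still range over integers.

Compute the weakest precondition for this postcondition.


Working backward. After the program, the postcondition ((3/4)*y + (2*w + val + 5) <= 2*w + 8 and (3*c + 6 < 2 <-> val + 2 > 1)) or ((2*y > 6 <-> val - 8 < -7) or y - 3*c - 7 = 0) must hold; in canonical form it is (val + (3/4)*y <= 3 and (3*c < -4 <-> val > -1)) or (2*y > 6 <-> val < 1) or y = 3*c + 7.
Before w := 3*y + c + 3: (val + (3/4)*y <= 3 and (3*c < -4 <-> val > -1)) or (2*y > 6 <-> val < 1) or y = 3*c + 7
Before y := 2*w + 2: (val + (3/2)*w <= 3/2 and (3*c < -4 <-> val > -1)) or (4*w > 2 <-> val < 1) or 2*w = 3*c + 5
Answer: WP = (val + (3/2)*w <= 3/2 and (3*c < -4 <-> val > -1)) or (4*w > 2 <-> val < 1) or 2*w = 3*c + 5


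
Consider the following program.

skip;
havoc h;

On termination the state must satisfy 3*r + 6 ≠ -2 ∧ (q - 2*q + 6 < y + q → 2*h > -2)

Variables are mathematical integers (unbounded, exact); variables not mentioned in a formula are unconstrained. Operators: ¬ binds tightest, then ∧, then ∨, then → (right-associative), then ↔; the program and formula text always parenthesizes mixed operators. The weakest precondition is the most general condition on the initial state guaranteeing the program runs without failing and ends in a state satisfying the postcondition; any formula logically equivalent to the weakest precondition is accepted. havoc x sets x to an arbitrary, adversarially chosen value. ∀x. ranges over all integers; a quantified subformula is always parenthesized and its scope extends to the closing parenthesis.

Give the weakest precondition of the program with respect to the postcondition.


Working backward. After the program, the postcondition 3*r + 6 ≠ -2 ∧ (q - 2*q + 6 < y + q → 2*h > -2) must hold; in canonical form it is 3*r ≠ -8 ∧ (2*q + y > 6 → 2*h > -2).
Before havoc h: ∀h_1. (3*r ≠ -8 ∧ (2*q + y > 6 → 2*h_1 > -2))
Before skip: ∀h_1. (3*r ≠ -8 ∧ (2*q + y > 6 → 2*h_1 > -2))
Answer: WP = ∀h_1. (3*r ≠ -8 ∧ (2*q + y > 6 → 2*h_1 > -2))


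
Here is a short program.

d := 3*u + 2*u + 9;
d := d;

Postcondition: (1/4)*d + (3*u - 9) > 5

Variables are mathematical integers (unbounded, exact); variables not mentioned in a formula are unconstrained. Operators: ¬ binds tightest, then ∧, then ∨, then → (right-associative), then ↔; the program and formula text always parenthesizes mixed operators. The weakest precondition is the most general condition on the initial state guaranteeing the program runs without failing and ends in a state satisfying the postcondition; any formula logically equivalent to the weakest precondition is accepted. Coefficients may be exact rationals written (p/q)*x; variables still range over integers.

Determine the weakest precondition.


Working backward. After the program, the postcondition (1/4)*d + (3*u - 9) > 5 must hold; in canonical form it is (1/4)*d + 3*u > 14.
Before d := d: (1/4)*d + 3*u > 14
Before d := 3*u + 2*u + 9: (17/4)*u > 47/4
Answer: WP = (17/4)*u > 47/4


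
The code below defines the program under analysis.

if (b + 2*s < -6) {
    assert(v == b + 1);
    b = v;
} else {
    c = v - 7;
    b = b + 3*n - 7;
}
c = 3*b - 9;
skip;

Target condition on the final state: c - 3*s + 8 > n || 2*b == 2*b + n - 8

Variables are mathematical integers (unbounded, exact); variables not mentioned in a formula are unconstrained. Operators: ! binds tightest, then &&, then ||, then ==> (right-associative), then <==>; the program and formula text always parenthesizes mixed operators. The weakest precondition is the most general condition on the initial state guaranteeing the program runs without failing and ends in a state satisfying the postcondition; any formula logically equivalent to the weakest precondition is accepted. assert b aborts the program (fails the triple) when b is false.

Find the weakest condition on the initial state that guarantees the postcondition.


Working backward. After the program, the postcondition c - 3*s + 8 > n || 2*b == 2*b + n - 8 must hold; in canonical form it is c > n + 3*s - 8 || n == 8.
Before skip: c > n + 3*s - 8 || n == 8
Before c := 3*b - 9: 3*b > n + 3*s + 1 || n == 8
Then branch requires v == b + 1 && (3*v > n + 3*s + 1 || n == 8); else branch requires 3*b + 8*n > 3*s + 22 || n == 8.
Before the if: (b + 2*s < -6 ==> (v == b + 1 && (3*v > n + 3*s + 1 || n == 8))) && ((!(b + 2*s < -6)) ==> (3*b + 8*n > 3*s + 22 || n == 8))
Answer: WP = (b + 2*s < -6 ==> (v == b + 1 && (3*v > n + 3*s + 1 || n == 8))) && ((!(b + 2*s < -6)) ==> (3*b + 8*n > 3*s + 22 || n == 8))


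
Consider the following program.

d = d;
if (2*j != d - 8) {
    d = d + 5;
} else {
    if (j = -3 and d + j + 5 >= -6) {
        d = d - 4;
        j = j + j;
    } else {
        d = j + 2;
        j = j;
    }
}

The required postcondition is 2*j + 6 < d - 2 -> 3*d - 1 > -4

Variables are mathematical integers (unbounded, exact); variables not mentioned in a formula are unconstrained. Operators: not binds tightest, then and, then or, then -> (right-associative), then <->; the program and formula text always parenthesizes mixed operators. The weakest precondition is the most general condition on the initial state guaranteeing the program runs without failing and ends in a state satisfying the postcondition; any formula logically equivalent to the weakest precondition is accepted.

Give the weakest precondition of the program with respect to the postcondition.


Working backward. After the program, the postcondition 2*j + 6 < d - 2 -> 3*d - 1 > -4 must hold; in canonical form it is 2*j < d - 8 -> 3*d > -3.
Then branch requires 2*j < d - 3 -> 3*d > -18; else branch requires ((j = -3 and d + j >= -11) -> (4*j < d - 12 -> 3*d > 9)) and ((not (j = -3 and d + j >= -11)) -> (j < -6 -> 3*j > -9)).
Before the if: (2*j != d - 8 -> (2*j < d - 3 -> 3*d > -18)) and ((not (2*j != d - 8)) -> (((j = -3 and d + j >= -11) -> (4*j < d - 12 -> 3*d > 9)) and ((not (j = -3 and d + j >= -11)) -> (j < -6 -> 3*j > -9))))
Before d := d: (2*j != d - 8 -> (2*j < d - 3 -> 3*d > -18)) and ((not (2*j != d - 8)) -> (((j = -3 and d + j >= -11) -> (4*j < d - 12 -> 3*d > 9)) and ((not (j = -3 and d + j >= -11)) -> (j < -6 -> 3*j > -9))))
Answer: WP = (2*j != d - 8 -> (2*j < d - 3 -> 3*d > -18)) and ((not (2*j != d - 8)) -> (((j = -3 and d + j >= -11) -> (4*j < d - 12 -> 3*d > 9)) and ((not (j = -3 and d + j >= -11)) -> (j < -6 -> 3*j > -9))))


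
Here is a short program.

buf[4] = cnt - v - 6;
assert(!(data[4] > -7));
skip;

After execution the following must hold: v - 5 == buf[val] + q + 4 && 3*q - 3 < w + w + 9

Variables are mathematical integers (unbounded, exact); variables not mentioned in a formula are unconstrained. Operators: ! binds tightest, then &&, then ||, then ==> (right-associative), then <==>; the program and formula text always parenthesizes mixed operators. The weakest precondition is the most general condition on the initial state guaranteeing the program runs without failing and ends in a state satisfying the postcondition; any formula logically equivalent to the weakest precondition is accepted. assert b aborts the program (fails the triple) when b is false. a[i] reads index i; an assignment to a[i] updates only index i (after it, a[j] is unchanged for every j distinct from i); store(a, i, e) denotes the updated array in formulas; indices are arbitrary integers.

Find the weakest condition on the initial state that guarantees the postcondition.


Working backward. After the program, the postcondition v - 5 == buf[val] + q + 4 && 3*q - 3 < w + w + 9 must hold; in canonical form it is v == buf[val] + q + 9 && 3*q < 2*w + 12.
Before skip: v == buf[val] + q + 9 && 3*q < 2*w + 12
Before assert !(data[4] > -7): (!(data[4] > -7)) && v == buf[val] + q + 9 && 3*q < 2*w + 12
Before buf[4] := cnt - v - 6: (!(data[4] > -7)) && v == store(buf, 4, cnt - v - 6)[val] + q + 9 && 3*q < 2*w + 12
Answer: WP = (!(data[4] > -7)) && v == store(buf, 4, cnt - v - 6)[val] + q + 9 && 3*q < 2*w + 12


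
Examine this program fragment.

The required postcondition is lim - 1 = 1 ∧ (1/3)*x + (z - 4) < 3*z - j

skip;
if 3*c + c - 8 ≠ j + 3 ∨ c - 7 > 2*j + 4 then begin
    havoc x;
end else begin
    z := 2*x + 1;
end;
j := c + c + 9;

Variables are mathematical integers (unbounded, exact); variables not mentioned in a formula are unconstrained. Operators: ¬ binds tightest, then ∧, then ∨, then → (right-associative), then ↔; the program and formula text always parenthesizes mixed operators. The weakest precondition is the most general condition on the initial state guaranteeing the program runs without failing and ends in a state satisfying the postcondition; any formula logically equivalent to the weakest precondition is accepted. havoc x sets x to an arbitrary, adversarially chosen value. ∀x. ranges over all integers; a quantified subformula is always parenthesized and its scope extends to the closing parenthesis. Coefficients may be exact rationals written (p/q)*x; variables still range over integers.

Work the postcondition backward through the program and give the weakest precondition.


Working backward. After the program, the postcondition lim - 1 = 1 ∧ (1/3)*x + (z - 4) < 3*z - j must hold; in canonical form it is lim = 2 ∧ j + (1/3)*x < 2*z + 4.
Before j := c + c + 9: lim = 2 ∧ 2*c + (1/3)*x < 2*z - 5
Then branch requires ∀x_1. (lim = 2 ∧ 2*c + (1/3)*x_1 < 2*z - 5); else branch requires lim = 2 ∧ 2*c < (11/3)*x - 3.
Before the if: ((4*c ≠ j + 11 ∨ c > 2*j + 11) → (∀x_1. (lim = 2 ∧ 2*c + (1/3)*x_1 < 2*z - 5))) ∧ ((¬(4*c ≠ j + 11 ∨ c > 2*j + 11)) → (lim = 2 ∧ 2*c < (11/3)*x - 3))
Before skip: ((4*c ≠ j + 11 ∨ c > 2*j + 11) → (∀x_1. (lim = 2 ∧ 2*c + (1/3)*x_1 < 2*z - 5))) ∧ ((¬(4*c ≠ j + 11 ∨ c > 2*j + 11)) → (lim = 2 ∧ 2*c < (11/3)*x - 3))
Answer: WP = ((4*c ≠ j + 11 ∨ c > 2*j + 11) → (∀x_1. (lim = 2 ∧ 2*c + (1/3)*x_1 < 2*z - 5))) ∧ ((¬(4*c ≠ j + 11 ∨ c > 2*j + 11)) → (lim = 2 ∧ 2*c < (11/3)*x - 3))


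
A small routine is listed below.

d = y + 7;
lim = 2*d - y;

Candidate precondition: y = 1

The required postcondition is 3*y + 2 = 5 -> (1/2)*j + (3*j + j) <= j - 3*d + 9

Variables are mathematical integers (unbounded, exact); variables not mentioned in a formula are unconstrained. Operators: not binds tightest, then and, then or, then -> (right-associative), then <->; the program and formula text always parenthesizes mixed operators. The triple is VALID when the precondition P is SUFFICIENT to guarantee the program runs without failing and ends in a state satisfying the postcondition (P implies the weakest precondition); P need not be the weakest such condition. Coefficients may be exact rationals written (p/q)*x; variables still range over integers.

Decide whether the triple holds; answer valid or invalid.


Working backward. After the program, the postcondition 3*y + 2 = 5 -> (1/2)*j + (3*j + j) <= j - 3*d + 9 must hold; in canonical form it is 3*y = 3 -> 3*d + (7/2)*j <= 9.
Before lim := 2*d - y: 3*y = 3 -> 3*d + (7/2)*j <= 9
Before d := y + 7: 3*y = 3 -> (7/2)*j + 3*y <= -12
The weakest precondition is 3*y = 3 -> (7/2)*j + 3*y <= -12.
Check whether y = 1 implies it.
Countermodel: at the initial state j = -4, y = 1, the precondition holds but the weakest precondition fails.
Answer: invalid


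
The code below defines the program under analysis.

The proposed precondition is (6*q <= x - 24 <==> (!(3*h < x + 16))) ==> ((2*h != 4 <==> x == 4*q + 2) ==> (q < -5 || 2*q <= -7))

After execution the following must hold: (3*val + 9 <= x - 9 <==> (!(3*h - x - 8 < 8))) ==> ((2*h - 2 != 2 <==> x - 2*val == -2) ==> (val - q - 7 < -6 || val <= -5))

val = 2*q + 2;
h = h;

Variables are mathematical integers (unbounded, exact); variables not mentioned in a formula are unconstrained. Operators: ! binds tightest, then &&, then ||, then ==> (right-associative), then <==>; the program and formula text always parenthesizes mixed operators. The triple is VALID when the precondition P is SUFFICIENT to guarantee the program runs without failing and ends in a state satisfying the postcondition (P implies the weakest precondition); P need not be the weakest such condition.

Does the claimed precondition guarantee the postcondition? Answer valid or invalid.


Working backward. After the program, the postcondition (3*val + 9 <= x - 9 <==> (!(3*h - x - 8 < 8))) ==> ((2*h - 2 != 2 <==> x - 2*val == -2) ==> (val - q - 7 < -6 || val <= -5)) must hold; in canonical form it is (3*val <= x - 18 <==> (!(3*h < x + 16))) ==> ((2*h != 4 <==> x == 2*val - 2) ==> (val < q + 1 || val <= -5)).
Before h := h: (3*val <= x - 18 <==> (!(3*h < x + 16))) ==> ((2*h != 4 <==> x == 2*val - 2) ==> (val < q + 1 || val <= -5))
Before val := 2*q + 2: (6*q <= x - 24 <==> (!(3*h < x + 16))) ==> ((2*h != 4 <==> x == 4*q + 2) ==> (q < -1 || 2*q <= -7))
The weakest precondition is (6*q <= x - 24 <==> (!(3*h < x + 16))) ==> ((2*h != 4 <==> x == 4*q + 2) ==> (q < -1 || 2*q <= -7)).
Check whether (6*q <= x - 24 <==> (!(3*h < x + 16))) ==> ((2*h != 4 <==> x == 4*q + 2) ==> (q < -5 || 2*q <= -7)) implies it.
Every state satisfying the precondition satisfies the weakest precondition: the implication holds.
Answer: valid
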